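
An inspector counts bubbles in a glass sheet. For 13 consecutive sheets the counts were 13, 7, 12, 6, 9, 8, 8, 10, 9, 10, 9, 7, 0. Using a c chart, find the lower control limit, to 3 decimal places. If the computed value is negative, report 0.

0.000

c̄ = (13 + 7 + 12 + 6 + 9 + 8 + 8 + 10 + 9 + 10 + 9 + 7 + 0) / 13 = 108 / 13 = 8.3077
LCL = c̄ − 3√c̄ = 8.3077 − 3 × 2.8823 = -0.3392 → 0 (cannot be negative)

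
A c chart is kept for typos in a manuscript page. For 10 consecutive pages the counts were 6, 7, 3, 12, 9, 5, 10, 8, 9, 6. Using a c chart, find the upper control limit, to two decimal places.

c̄ = (6 + 7 + 3 + 12 + 9 + 5 + 10 + 8 + 9 + 6) / 10 = 75 / 10 = 7.5000
UCL = c̄ + 3√c̄ = 7.5000 + 3 × √7.5000 = 7.5000 + 3 × 2.7386 = 15.7158

15.72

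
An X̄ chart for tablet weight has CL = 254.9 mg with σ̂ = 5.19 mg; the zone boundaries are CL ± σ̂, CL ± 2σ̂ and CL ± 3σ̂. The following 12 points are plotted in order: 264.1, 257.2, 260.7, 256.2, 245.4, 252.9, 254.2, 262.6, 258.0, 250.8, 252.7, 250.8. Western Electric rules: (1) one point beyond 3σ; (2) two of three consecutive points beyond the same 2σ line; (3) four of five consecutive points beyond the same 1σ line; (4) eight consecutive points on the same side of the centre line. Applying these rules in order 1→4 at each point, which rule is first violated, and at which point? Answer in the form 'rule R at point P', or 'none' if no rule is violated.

Zone of each point (C = within 1σ̂, B = 1σ̂–2σ̂, A = 2σ̂–3σ̂, * = beyond 3σ̂; sign = side of CL): 1:+B, 2:+C, 3:+B, 4:+C, 5:-B, 6:-C, 7:-C, 8:+B, 9:+C, 10:-C, 11:-C, 12:-C
No rule fires across all 12 points.

none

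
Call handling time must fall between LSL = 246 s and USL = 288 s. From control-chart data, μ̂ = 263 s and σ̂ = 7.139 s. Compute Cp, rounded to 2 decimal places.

0.98

Cp = (USL − LSL) / (6σ̂) = (288 − 246) / (6 × 7.139) = 42.0000 / 42.8340 = 0.9805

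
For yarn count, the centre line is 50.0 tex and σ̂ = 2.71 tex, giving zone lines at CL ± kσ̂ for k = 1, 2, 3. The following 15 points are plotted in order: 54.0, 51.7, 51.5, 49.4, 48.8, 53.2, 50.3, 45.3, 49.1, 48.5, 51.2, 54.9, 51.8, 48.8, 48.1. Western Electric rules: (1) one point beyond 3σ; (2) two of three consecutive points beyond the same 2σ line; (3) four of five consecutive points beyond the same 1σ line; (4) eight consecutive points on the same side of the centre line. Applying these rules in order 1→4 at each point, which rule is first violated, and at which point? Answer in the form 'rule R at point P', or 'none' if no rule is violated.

Zone of each point (C = within 1σ̂, B = 1σ̂–2σ̂, A = 2σ̂–3σ̂, * = beyond 3σ̂; sign = side of CL): 1:+B, 2:+C, 3:+C, 4:-C, 5:-C, 6:+B, 7:+C, 8:-B, 9:-C, 10:-C, 11:+C, 12:+B, 13:+C, 14:-C, 15:-C
No rule fires across all 15 points.

none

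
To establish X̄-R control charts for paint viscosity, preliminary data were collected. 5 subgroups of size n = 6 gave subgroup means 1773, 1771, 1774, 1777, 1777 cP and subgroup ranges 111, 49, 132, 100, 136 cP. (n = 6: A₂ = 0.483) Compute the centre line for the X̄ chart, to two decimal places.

1774.40

X̄̄ = (1773 + 1771 + 1774 + 1777 + 1777) / 5 = 8872.0000 / 5 = 1774.4000
CL = X̄̄ = 1774.4000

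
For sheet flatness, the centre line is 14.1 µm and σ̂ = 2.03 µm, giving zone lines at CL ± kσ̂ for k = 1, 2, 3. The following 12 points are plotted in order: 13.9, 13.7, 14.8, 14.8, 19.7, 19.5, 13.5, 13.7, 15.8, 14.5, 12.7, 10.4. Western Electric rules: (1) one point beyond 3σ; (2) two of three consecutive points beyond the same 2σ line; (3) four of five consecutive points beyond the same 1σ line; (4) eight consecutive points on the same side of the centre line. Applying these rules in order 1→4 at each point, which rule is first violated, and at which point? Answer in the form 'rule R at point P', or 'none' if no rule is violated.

rule 2 at point 6

Zone of each point (C = within 1σ̂, B = 1σ̂–2σ̂, A = 2σ̂–3σ̂, * = beyond 3σ̂; sign = side of CL): 1:-C, 2:-C, 3:+C, 4:+C, 5:+A, 6:+A, 7:-C, 8:-C, 9:+C, 10:+C, 11:-C, 12:-B
Rule 2 (two of three consecutive points beyond the same 2σ limit) is satisfied at point 6.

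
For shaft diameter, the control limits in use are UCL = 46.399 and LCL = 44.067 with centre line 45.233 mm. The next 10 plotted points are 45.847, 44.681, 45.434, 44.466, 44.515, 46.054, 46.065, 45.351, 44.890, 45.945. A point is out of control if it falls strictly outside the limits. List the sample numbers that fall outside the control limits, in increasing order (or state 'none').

none

All 10 points lie within [44.067, 46.399].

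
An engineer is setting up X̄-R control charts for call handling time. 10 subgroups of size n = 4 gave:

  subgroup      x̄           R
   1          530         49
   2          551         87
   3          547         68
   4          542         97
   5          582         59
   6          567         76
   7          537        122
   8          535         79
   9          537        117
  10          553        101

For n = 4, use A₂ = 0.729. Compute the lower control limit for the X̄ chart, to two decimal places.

485.77

X̄̄ = (530 + 551 + 547 + 542 + 582 + 567 + 537 + 535 + 537 + 553) / 10 = 5481.0000 / 10 = 548.1000
R̄ = (49 + 87 + 68 + 97 + 59 + 76 + 122 + 79 + 117 + 101) / 10 = 855.0000 / 10 = 85.5000
LCL = X̄̄ − A₂·R̄ = 548.1000 − 0.729 × 85.5000 = 485.7705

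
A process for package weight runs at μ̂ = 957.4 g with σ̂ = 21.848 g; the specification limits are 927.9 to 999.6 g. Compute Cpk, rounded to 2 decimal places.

Cpu = (USL − μ̂) / (3σ̂) = (999.6 − 957.4) / (3 × 21.848) = 0.6438; Cpl = (μ̂ − LSL) / (3σ̂) = (957.4 − 927.9) / (3 × 21.848) = 0.4501; Cpk = min(Cpu, Cpl) = 0.4501

0.45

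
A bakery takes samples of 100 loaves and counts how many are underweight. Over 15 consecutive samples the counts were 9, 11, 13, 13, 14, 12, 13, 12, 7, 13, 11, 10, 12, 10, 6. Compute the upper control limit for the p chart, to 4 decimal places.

p̄ = Σdᵢ / (k·n) = 166 / (15 × 100) = 0.11067
UCL = p̄ + 3·√(p̄(1−p̄)/n) = 0.11067 + 3 × √(0.11067×0.88933/100) = 0.11067 + 3 × 0.03137 = 0.20478

0.2048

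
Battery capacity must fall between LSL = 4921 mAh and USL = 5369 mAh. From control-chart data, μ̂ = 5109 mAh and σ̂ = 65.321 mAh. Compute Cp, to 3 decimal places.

Cp = (USL − LSL) / (6σ̂) = (5369 − 4921) / (6 × 65.321) = 448.0000 / 391.9260 = 1.1431

1.143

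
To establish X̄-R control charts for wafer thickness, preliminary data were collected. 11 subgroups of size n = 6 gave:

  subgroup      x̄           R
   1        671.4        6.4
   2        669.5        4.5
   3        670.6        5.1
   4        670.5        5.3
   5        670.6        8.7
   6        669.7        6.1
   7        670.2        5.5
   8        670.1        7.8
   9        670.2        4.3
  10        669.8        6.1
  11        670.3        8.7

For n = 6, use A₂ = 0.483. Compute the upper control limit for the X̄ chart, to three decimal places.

673.271

X̄̄ = (671.4 + 669.5 + 670.6 + 670.5 + 670.6 + 669.7 + 670.2 + 670.1 + 670.2 + 669.8 + 670.3) / 11 = 7372.9000 / 11 = 670.2636
R̄ = (6.4 + 4.5 + 5.1 + 5.3 + 8.7 + 6.1 + 5.5 + 7.8 + 4.3 + 6.1 + 8.7) / 11 = 68.5000 / 11 = 6.2273
UCL = X̄̄ + A₂·R̄ = 670.2636 + 0.483 × 6.2273 = 673.2714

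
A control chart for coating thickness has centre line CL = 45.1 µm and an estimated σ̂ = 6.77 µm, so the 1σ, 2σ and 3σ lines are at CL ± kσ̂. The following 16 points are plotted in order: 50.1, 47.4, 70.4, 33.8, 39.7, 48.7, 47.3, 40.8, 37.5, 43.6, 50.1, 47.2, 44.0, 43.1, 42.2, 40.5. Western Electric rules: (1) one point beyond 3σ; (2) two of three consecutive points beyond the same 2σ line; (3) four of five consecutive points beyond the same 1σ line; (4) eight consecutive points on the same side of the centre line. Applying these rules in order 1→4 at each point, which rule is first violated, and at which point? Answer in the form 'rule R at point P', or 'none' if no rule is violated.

Zone of each point (C = within 1σ̂, B = 1σ̂–2σ̂, A = 2σ̂–3σ̂, * = beyond 3σ̂; sign = side of CL): 1:+C, 2:+C, 3:+*, 4:-B, 5:-C, 6:+C, 7:+C, 8:-C, 9:-B, 10:-C, 11:+C, 12:+C, 13:-C, 14:-C, 15:-C, 16:-C
Rule 1 (one point beyond the 3σ limits) is satisfied at point 3.

rule 1 at point 3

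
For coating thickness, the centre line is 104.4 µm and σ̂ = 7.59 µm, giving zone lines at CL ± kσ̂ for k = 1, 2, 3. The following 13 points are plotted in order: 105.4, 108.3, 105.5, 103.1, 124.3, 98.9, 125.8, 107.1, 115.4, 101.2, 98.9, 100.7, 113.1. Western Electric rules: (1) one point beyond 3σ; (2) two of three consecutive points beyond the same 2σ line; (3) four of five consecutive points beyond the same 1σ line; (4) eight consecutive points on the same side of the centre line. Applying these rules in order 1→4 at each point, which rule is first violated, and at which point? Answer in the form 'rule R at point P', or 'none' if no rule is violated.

rule 2 at point 7

Zone of each point (C = within 1σ̂, B = 1σ̂–2σ̂, A = 2σ̂–3σ̂, * = beyond 3σ̂; sign = side of CL): 1:+C, 2:+C, 3:+C, 4:-C, 5:+A, 6:-C, 7:+A, 8:+C, 9:+B, 10:-C, 11:-C, 12:-C, 13:+B
Rule 2 (two of three consecutive points beyond the same 2σ limit) is satisfied at point 7.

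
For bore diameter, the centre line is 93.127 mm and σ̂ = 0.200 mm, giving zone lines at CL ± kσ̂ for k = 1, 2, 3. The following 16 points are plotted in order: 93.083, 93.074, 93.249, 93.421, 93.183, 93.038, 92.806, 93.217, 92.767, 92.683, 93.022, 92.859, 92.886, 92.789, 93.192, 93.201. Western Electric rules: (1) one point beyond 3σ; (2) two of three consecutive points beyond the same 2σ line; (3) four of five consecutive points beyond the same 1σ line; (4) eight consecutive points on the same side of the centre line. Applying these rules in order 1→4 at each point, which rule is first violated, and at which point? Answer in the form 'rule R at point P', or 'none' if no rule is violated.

Zone of each point (C = within 1σ̂, B = 1σ̂–2σ̂, A = 2σ̂–3σ̂, * = beyond 3σ̂; sign = side of CL): 1:-C, 2:-C, 3:+C, 4:+B, 5:+C, 6:-C, 7:-B, 8:+C, 9:-B, 10:-A, 11:-C, 12:-B, 13:-B, 14:-B, 15:+C, 16:+C
Rule 3 (four of five consecutive points beyond the same 1σ limit) is satisfied at point 13.

rule 3 at point 13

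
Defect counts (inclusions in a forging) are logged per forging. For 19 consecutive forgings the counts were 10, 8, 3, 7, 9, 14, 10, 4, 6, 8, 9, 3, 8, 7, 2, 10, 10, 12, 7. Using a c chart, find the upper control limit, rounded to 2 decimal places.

c̄ = (10 + 8 + 3 + 7 + 9 + 14 + 10 + 4 + 6 + 8 + 9 + 3 + 8 + 7 + 2 + 10 + 10 + 12 + 7) / 19 = 147 / 19 = 7.7368
UCL = c̄ + 3√c̄ = 7.7368 + 3 × √7.7368 = 7.7368 + 3 × 2.7815 = 16.0814

16.08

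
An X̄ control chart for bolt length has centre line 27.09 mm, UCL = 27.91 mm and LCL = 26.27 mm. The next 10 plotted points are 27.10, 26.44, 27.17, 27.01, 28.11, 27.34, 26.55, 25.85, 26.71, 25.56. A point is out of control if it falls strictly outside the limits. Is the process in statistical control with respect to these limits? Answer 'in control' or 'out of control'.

Compare each point to [26.27, 27.91]: sample 5 = 28.11 > UCL; sample 8 = 25.85 < LCL; sample 10 = 25.56 < LCL.

out of control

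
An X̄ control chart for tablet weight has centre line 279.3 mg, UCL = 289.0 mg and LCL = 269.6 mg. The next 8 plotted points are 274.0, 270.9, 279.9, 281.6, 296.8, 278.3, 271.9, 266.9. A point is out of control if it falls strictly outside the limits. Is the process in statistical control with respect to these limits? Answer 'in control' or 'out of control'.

out of control

Compare each point to [269.6, 289.0]: sample 5 = 296.8 > UCL; sample 8 = 266.9 < LCL.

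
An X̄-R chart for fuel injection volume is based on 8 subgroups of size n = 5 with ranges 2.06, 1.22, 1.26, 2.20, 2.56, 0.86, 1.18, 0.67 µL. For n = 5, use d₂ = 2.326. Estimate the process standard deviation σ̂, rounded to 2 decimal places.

R̄ = (2.06 + 1.22 + 1.26 + 2.20 + 2.56 + 0.86 + 1.18 + 0.67) / 8 = 1.5012
σ̂ = R̄ / d₂ = 1.5012 / 2.326 = 0.6454

0.65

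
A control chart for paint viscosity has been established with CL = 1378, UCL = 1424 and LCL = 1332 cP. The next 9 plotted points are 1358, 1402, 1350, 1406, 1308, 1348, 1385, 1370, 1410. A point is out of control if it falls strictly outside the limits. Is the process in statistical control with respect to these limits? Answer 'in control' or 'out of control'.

out of control

Compare each point to [1332, 1424]: sample 5 = 1308 < LCL.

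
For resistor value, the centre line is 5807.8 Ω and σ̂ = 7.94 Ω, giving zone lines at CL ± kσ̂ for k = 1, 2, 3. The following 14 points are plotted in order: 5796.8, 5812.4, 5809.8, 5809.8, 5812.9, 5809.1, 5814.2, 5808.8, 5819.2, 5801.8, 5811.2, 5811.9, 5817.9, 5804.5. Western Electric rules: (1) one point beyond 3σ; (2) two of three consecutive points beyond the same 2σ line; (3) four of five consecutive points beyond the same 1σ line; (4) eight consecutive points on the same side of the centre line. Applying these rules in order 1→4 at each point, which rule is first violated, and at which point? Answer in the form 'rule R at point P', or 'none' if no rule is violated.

Zone of each point (C = within 1σ̂, B = 1σ̂–2σ̂, A = 2σ̂–3σ̂, * = beyond 3σ̂; sign = side of CL): 1:-B, 2:+C, 3:+C, 4:+C, 5:+C, 6:+C, 7:+C, 8:+C, 9:+B, 10:-C, 11:+C, 12:+C, 13:+B, 14:-C
Rule 4 (eight consecutive points on the same side of the centre line) is satisfied at point 9.

rule 4 at point 9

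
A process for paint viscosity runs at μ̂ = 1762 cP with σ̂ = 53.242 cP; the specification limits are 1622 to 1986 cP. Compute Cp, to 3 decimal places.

Cp = (USL − LSL) / (6σ̂) = (1986 − 1622) / (6 × 53.242) = 364.0000 / 319.4520 = 1.1395

1.139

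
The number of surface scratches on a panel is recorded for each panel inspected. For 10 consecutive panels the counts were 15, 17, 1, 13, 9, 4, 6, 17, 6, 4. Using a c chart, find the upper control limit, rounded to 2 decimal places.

18.30

c̄ = (15 + 17 + 1 + 13 + 9 + 4 + 6 + 17 + 6 + 4) / 10 = 92 / 10 = 9.2000
UCL = c̄ + 3√c̄ = 9.2000 + 3 × √9.2000 = 9.2000 + 3 × 3.0332 = 18.2995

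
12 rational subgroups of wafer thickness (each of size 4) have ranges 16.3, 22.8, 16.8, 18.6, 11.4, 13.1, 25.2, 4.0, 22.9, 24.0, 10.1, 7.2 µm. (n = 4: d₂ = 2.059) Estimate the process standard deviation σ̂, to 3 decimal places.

7.787

R̄ = (16.3 + 22.8 + 16.8 + 18.6 + 11.4 + 13.1 + 25.2 + 4.0 + 22.9 + 24.0 + 10.1 + 7.2) / 12 = 16.0333
σ̂ = R̄ / d₂ = 16.0333 / 2.059 = 7.7870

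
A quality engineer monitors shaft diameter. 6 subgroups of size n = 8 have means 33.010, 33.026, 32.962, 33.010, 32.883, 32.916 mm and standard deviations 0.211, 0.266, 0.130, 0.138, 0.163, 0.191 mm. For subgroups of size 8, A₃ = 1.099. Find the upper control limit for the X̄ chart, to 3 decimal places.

X̄̄ = (33.010 + 33.026 + 32.962 + 33.010 + 32.883 + 32.916) / 6 = 32.9678
s̄ = (0.211 + 0.266 + 0.130 + 0.138 + 0.163 + 0.191) / 6 = 0.1832
UCL = X̄̄ + A₃·s̄ = 32.9678 + 1.099 × 0.1832 = 33.1691

33.169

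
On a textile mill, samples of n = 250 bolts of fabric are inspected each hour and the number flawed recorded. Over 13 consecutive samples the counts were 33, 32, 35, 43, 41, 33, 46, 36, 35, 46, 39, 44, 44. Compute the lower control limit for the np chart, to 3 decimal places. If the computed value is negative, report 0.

21.788

p̄ = Σdᵢ / (k·n) = 507 / (13 × 250) = 0.15600
LCL = np̄ − 3·√(np̄(1−p̄)) = 39.0000 − 3 × 5.7372 = 21.7883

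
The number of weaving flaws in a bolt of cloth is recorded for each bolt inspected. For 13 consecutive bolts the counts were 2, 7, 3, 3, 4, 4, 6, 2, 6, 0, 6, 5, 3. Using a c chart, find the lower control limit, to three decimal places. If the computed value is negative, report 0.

0.000

c̄ = (2 + 7 + 3 + 3 + 4 + 4 + 6 + 2 + 6 + 0 + 6 + 5 + 3) / 13 = 51 / 13 = 3.9231
LCL = c̄ − 3√c̄ = 3.9231 − 3 × 1.9807 = -2.0190 → 0 (cannot be negative)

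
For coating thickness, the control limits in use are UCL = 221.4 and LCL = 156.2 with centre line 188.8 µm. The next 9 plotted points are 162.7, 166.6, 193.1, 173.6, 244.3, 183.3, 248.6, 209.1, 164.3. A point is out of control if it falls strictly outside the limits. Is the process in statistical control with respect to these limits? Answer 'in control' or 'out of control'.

out of control

Compare each point to [156.2, 221.4]: sample 5 = 244.3 > UCL; sample 7 = 248.6 > UCL.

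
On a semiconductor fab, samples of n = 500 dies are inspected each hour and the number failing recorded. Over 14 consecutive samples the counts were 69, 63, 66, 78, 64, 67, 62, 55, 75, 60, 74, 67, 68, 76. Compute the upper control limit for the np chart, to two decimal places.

p̄ = Σdᵢ / (k·n) = 944 / (14 × 500) = 0.13486
UCL = np̄ + 3·√(np̄(1−p̄)) = 67.4286 + 3 × √(67.4286×0.86514) = 67.4286 + 3 × 7.6378 = 90.3418

90.34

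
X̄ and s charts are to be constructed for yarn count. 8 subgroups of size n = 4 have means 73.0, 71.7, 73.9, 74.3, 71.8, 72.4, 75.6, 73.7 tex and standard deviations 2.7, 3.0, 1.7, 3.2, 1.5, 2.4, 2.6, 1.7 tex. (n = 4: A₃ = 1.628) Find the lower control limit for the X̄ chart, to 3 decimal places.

X̄̄ = (73.0 + 71.7 + 73.9 + 74.3 + 71.8 + 72.4 + 75.6 + 73.7) / 8 = 73.3000
s̄ = (2.7 + 3.0 + 1.7 + 3.2 + 1.5 + 2.4 + 2.6 + 1.7) / 8 = 2.3500
LCL = X̄̄ − A₃·s̄ = 73.3000 − 1.628 × 2.3500 = 69.4742

69.474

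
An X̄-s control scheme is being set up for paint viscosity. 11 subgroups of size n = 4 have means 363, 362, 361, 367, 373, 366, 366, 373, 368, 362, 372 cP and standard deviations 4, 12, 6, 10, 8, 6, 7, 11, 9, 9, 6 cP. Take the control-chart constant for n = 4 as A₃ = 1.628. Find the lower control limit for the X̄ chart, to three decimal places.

353.612

X̄̄ = (363 + 362 + 361 + 367 + 373 + 366 + 366 + 373 + 368 + 362 + 372) / 11 = 366.6364
s̄ = (4 + 12 + 6 + 10 + 8 + 6 + 7 + 11 + 9 + 9 + 6) / 11 = 8.0000
LCL = X̄̄ − A₃·s̄ = 366.6364 − 1.628 × 8.0000 = 353.6124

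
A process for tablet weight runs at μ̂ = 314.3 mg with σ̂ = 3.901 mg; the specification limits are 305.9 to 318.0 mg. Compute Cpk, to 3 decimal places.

0.316

Cpu = (USL − μ̂) / (3σ̂) = (318.0 − 314.3) / (3 × 3.901) = 0.3162; Cpl = (μ̂ − LSL) / (3σ̂) = (314.3 − 305.9) / (3 × 3.901) = 0.7178; Cpk = min(Cpu, Cpl) = 0.3162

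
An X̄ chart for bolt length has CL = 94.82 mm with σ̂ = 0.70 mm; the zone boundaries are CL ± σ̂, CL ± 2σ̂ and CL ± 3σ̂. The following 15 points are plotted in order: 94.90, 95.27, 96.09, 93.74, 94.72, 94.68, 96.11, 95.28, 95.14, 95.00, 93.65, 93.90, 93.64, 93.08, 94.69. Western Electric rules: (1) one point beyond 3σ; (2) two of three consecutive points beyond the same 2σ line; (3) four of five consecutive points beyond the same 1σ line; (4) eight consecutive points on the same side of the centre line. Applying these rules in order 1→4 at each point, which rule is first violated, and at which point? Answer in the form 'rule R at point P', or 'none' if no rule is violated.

rule 3 at point 14

Zone of each point (C = within 1σ̂, B = 1σ̂–2σ̂, A = 2σ̂–3σ̂, * = beyond 3σ̂; sign = side of CL): 1:+C, 2:+C, 3:+B, 4:-B, 5:-C, 6:-C, 7:+B, 8:+C, 9:+C, 10:+C, 11:-B, 12:-B, 13:-B, 14:-A, 15:-C
Rule 3 (four of five consecutive points beyond the same 1σ limit) is satisfied at point 14.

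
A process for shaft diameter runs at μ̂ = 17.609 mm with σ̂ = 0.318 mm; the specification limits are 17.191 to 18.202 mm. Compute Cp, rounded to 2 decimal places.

0.53

Cp = (USL − LSL) / (6σ̂) = (18.202 − 17.191) / (6 × 0.318) = 1.0110 / 1.9080 = 0.5299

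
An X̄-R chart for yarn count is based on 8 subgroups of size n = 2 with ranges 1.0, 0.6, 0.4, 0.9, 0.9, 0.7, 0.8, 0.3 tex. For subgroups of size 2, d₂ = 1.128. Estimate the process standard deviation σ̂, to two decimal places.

0.62

R̄ = (1.0 + 0.6 + 0.4 + 0.9 + 0.9 + 0.7 + 0.8 + 0.3) / 8 = 0.7000
σ̂ = R̄ / d₂ = 0.7000 / 1.128 = 0.6206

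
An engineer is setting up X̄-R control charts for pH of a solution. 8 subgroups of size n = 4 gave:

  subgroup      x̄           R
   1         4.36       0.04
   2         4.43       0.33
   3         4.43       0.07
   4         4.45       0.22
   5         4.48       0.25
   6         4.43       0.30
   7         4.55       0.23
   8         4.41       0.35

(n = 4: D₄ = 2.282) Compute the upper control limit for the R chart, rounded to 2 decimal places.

0.51

R̄ = (0.04 + 0.33 + 0.07 + 0.22 + 0.25 + 0.30 + 0.23 + 0.35) / 8 = 1.7900 / 8 = 0.2238
UCL_R = D₄·R̄ = 2.282 × 0.2238 = 0.5106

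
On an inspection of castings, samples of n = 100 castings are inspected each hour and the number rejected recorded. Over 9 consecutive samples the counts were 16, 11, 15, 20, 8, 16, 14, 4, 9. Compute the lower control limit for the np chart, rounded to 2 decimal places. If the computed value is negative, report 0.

p̄ = Σdᵢ / (k·n) = 113 / (9 × 100) = 0.12556
LCL = np̄ − 3·√(np̄(1−p̄)) = 12.5556 − 3 × 3.3135 = 2.6151

2.62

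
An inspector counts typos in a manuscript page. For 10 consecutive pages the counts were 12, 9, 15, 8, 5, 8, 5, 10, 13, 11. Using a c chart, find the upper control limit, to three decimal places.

c̄ = (12 + 9 + 15 + 8 + 5 + 8 + 5 + 10 + 13 + 11) / 10 = 96 / 10 = 9.6000
UCL = c̄ + 3√c̄ = 9.6000 + 3 × √9.6000 = 9.6000 + 3 × 3.0984 = 18.8952

18.895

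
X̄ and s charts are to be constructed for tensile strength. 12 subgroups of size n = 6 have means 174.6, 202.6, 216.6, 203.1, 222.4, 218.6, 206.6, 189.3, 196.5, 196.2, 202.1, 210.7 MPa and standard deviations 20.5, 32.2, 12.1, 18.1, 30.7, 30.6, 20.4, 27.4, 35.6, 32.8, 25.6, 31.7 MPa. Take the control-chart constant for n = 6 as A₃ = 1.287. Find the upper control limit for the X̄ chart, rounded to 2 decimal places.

X̄̄ = (174.6 + 202.6 + 216.6 + 203.1 + 222.4 + 218.6 + 206.6 + 189.3 + 196.5 + 196.2 + 202.1 + 210.7) / 12 = 203.2750
s̄ = (20.5 + 32.2 + 12.1 + 18.1 + 30.7 + 30.6 + 20.4 + 27.4 + 35.6 + 32.8 + 25.6 + 31.7) / 12 = 26.4750
UCL = X̄̄ + A₃·s̄ = 203.2750 + 1.287 × 26.4750 = 237.3483

237.35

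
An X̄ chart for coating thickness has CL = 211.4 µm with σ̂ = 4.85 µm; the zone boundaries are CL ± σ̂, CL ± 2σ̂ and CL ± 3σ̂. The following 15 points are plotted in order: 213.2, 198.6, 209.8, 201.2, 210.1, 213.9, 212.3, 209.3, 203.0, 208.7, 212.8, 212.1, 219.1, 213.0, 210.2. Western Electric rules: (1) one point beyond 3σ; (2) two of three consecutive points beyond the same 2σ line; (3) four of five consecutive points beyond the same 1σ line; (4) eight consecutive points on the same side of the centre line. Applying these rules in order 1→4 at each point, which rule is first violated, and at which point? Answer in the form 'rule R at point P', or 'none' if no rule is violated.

Zone of each point (C = within 1σ̂, B = 1σ̂–2σ̂, A = 2σ̂–3σ̂, * = beyond 3σ̂; sign = side of CL): 1:+C, 2:-A, 3:-C, 4:-A, 5:-C, 6:+C, 7:+C, 8:-C, 9:-B, 10:-C, 11:+C, 12:+C, 13:+B, 14:+C, 15:-C
Rule 2 (two of three consecutive points beyond the same 2σ limit) is satisfied at point 4.

rule 2 at point 4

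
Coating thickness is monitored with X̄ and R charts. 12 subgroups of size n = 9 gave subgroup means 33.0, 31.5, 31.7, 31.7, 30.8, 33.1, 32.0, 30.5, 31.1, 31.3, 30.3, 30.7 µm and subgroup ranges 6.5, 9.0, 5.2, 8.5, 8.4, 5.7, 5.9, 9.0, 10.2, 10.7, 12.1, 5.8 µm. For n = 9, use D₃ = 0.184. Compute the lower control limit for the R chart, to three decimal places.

1.487

R̄ = (6.5 + 9.0 + 5.2 + 8.5 + 8.4 + 5.7 + 5.9 + 9.0 + 10.2 + 10.7 + 12.1 + 5.8) / 12 = 97.0000 / 12 = 8.0833
LCL_R = D₃·R̄ = 0.184 × 8.0833 = 1.4873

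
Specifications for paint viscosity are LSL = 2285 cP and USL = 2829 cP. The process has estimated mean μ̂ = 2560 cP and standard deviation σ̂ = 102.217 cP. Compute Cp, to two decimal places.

Cp = (USL − LSL) / (6σ̂) = (2829 − 2285) / (6 × 102.217) = 544.0000 / 613.3020 = 0.8870

0.89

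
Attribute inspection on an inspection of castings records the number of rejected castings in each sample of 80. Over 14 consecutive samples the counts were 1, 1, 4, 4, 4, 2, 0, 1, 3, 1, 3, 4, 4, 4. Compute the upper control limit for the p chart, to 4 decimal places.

p̄ = Σdᵢ / (k·n) = 36 / (14 × 80) = 0.03214
UCL = p̄ + 3·√(p̄(1−p̄)/n) = 0.03214 + 3 × √(0.03214×0.96786/80) = 0.03214 + 3 × 0.01972 = 0.09130

0.0913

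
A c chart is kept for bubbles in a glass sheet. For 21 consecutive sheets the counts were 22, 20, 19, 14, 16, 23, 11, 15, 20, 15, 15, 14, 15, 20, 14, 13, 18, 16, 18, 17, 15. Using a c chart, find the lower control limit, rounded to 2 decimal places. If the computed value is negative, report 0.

c̄ = (22 + 20 + 19 + 14 + 16 + 23 + 11 + 15 + 20 + 15 + 15 + 14 + 15 + 20 + 14 + 13 + 18 + 16 + 18 + 17 + 15) / 21 = 350 / 21 = 16.6667
LCL = c̄ − 3√c̄ = 16.6667 − 3 × 4.0825 = 4.4192

4.42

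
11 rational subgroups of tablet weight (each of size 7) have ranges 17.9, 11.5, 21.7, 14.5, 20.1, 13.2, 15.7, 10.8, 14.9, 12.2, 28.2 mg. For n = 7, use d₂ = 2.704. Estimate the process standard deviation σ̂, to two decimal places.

R̄ = (17.9 + 11.5 + 21.7 + 14.5 + 20.1 + 13.2 + 15.7 + 10.8 + 14.9 + 12.2 + 28.2) / 11 = 16.4273
σ̂ = R̄ / d₂ = 16.4273 / 2.704 = 6.0752

6.08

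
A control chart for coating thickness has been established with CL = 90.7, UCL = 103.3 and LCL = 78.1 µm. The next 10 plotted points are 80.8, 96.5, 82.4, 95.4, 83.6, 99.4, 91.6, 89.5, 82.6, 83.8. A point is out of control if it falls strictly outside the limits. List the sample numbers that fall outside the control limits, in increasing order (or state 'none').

All 10 points lie within [78.1, 103.3].

none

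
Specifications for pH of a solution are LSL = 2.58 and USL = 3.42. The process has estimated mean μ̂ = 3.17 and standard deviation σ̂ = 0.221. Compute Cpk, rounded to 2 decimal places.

Cpu = (USL − μ̂) / (3σ̂) = (3.42 − 3.17) / (3 × 0.221) = 0.3771; Cpl = (μ̂ − LSL) / (3σ̂) = (3.17 − 2.58) / (3 × 0.221) = 0.8899; Cpk = min(Cpu, Cpl) = 0.3771

0.38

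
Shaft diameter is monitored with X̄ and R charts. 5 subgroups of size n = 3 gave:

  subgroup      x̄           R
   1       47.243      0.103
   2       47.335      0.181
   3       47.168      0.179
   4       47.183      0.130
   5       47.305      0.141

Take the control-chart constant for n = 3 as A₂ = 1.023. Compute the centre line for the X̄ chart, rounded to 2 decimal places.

X̄̄ = (47.243 + 47.335 + 47.168 + 47.183 + 47.305) / 5 = 236.2340 / 5 = 47.2468
CL = X̄̄ = 47.2468

47.25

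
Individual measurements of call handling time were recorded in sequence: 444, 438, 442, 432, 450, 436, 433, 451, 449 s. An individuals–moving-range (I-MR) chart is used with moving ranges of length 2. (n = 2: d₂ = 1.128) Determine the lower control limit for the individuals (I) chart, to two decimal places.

416.73

X̄ = (444 + 438 + 442 + 432 + 450 + 436 + 433 + 451 + 449) / 9 = 441.6667
Moving ranges: 6, 4, 10, 18, 14, 3, 18, 2; M̄R̄ = 75.0000 / 8 = 9.3750
LCL = X̄ − 3·M̄R̄/d₂ = 441.6667 − 3 × 9.3750 / 1.128 = 416.7332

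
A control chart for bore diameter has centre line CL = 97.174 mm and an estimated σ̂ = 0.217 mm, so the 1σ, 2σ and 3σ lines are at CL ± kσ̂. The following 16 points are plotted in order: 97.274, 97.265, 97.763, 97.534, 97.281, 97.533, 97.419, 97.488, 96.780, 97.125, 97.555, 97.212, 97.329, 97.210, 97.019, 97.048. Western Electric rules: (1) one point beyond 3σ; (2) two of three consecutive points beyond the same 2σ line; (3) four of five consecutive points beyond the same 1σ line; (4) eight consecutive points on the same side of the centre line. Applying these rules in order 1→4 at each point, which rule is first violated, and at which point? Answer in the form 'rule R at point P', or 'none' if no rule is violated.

rule 3 at point 7

Zone of each point (C = within 1σ̂, B = 1σ̂–2σ̂, A = 2σ̂–3σ̂, * = beyond 3σ̂; sign = side of CL): 1:+C, 2:+C, 3:+A, 4:+B, 5:+C, 6:+B, 7:+B, 8:+B, 9:-B, 10:-C, 11:+B, 12:+C, 13:+C, 14:+C, 15:-C, 16:-C
Rule 3 (four of five consecutive points beyond the same 1σ limit) is satisfied at point 7.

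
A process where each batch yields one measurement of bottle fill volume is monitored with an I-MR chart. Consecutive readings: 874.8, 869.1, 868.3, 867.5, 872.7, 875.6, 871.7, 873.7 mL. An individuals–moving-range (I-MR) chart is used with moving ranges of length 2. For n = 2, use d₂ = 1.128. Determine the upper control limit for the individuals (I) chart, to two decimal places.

879.77

X̄ = (874.8 + 869.1 + 868.3 + 867.5 + 872.7 + 875.6 + 871.7 + 873.7) / 8 = 871.6750
Moving ranges: 5.7, 0.8, 0.8, 5.2, 2.9, 3.9, 2.0; M̄R̄ = 21.3000 / 7 = 3.0429
UCL = X̄ + 3·M̄R̄/d₂ = 871.6750 + 3 × 3.0429 / 1.128 = 879.7677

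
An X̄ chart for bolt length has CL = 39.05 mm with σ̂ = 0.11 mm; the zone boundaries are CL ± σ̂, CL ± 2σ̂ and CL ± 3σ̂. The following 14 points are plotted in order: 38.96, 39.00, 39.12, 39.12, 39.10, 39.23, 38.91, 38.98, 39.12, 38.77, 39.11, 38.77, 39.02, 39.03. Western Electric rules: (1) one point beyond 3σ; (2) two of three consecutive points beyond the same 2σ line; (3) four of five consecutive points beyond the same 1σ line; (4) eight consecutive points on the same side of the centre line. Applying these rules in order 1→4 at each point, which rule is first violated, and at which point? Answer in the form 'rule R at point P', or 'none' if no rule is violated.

Zone of each point (C = within 1σ̂, B = 1σ̂–2σ̂, A = 2σ̂–3σ̂, * = beyond 3σ̂; sign = side of CL): 1:-C, 2:-C, 3:+C, 4:+C, 5:+C, 6:+B, 7:-B, 8:-C, 9:+C, 10:-A, 11:+C, 12:-A, 13:-C, 14:-C
Rule 2 (two of three consecutive points beyond the same 2σ limit) is satisfied at point 12.

rule 2 at point 12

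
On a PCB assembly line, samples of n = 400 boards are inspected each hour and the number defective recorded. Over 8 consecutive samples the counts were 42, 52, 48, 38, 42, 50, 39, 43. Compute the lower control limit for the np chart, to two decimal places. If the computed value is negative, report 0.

25.43

p̄ = Σdᵢ / (k·n) = 354 / (8 × 400) = 0.11063
LCL = np̄ − 3·√(np̄(1−p̄)) = 44.2500 − 3 × 6.2733 = 25.4300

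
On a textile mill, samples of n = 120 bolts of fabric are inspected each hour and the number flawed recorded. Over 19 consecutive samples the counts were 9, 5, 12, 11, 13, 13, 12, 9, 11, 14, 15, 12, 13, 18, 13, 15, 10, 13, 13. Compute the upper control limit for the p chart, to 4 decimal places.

p̄ = Σdᵢ / (k·n) = 231 / (19 × 120) = 0.10132
UCL = p̄ + 3·√(p̄(1−p̄)/n) = 0.10132 + 3 × √(0.10132×0.89868/120) = 0.10132 + 3 × 0.02755 = 0.18395

0.1840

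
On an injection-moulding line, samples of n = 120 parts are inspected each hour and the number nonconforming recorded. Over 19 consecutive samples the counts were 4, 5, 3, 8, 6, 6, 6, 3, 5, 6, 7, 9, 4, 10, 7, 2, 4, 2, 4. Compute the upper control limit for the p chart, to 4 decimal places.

0.1006

p̄ = Σdᵢ / (k·n) = 101 / (19 × 120) = 0.04430
UCL = p̄ + 3·√(p̄(1−p̄)/n) = 0.04430 + 3 × √(0.04430×0.95570/120) = 0.04430 + 3 × 0.01878 = 0.10065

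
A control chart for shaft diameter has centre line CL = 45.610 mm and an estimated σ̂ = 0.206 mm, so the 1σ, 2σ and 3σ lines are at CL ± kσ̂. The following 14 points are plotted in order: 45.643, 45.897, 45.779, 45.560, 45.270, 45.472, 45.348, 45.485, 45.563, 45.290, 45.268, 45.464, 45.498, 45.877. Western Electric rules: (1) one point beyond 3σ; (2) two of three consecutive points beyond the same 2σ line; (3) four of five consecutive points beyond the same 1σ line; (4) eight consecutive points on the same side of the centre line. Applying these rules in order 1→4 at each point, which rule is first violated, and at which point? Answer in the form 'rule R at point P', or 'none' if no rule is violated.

Zone of each point (C = within 1σ̂, B = 1σ̂–2σ̂, A = 2σ̂–3σ̂, * = beyond 3σ̂; sign = side of CL): 1:+C, 2:+B, 3:+C, 4:-C, 5:-B, 6:-C, 7:-B, 8:-C, 9:-C, 10:-B, 11:-B, 12:-C, 13:-C, 14:+B
Rule 4 (eight consecutive points on the same side of the centre line) is satisfied at point 11.

rule 4 at point 11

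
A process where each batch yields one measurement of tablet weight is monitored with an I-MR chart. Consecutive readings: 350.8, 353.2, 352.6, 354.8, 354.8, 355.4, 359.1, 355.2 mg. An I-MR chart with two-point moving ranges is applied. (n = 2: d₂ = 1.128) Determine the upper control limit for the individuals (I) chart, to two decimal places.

359.58

X̄ = (350.8 + 353.2 + 352.6 + 354.8 + 354.8 + 355.4 + 359.1 + 355.2) / 8 = 354.4875
Moving ranges: 2.4, 0.6, 2.2, 0.0, 0.6, 3.7, 3.9; M̄R̄ = 13.4000 / 7 = 1.9143
UCL = X̄ + 3·M̄R̄/d₂ = 354.4875 + 3 × 1.9143 / 1.128 = 359.5787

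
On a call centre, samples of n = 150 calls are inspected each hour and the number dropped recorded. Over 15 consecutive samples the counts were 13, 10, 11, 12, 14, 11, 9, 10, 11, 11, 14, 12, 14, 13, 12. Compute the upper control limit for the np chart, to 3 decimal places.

p̄ = Σdᵢ / (k·n) = 177 / (15 × 150) = 0.07867
UCL = np̄ + 3·√(np̄(1−p̄)) = 11.8000 + 3 × √(11.8000×0.92133) = 11.8000 + 3 × 3.2972 = 21.6917

21.692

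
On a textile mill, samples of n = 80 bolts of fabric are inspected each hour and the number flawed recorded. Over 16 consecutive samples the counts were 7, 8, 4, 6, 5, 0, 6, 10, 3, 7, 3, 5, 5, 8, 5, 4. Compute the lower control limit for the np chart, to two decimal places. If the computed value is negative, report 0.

0.00

p̄ = Σdᵢ / (k·n) = 86 / (16 × 80) = 0.06719
LCL = np̄ − 3·√(np̄(1−p̄)) = 5.3750 − 3 × 2.2392 = -1.3425 → 0 (negative, so LCL = 0)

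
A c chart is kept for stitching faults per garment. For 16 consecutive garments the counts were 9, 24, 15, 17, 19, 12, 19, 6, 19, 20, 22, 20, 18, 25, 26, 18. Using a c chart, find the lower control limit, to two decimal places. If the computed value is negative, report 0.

c̄ = (9 + 24 + 15 + 17 + 19 + 12 + 19 + 6 + 19 + 20 + 22 + 20 + 18 + 25 + 26 + 18) / 16 = 289 / 16 = 18.0625
LCL = c̄ − 3√c̄ = 18.0625 − 3 × 4.2500 = 5.3125

5.31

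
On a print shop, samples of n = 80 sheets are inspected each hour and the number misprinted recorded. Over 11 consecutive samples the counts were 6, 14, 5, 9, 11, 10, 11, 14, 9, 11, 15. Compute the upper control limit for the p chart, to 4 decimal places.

p̄ = Σdᵢ / (k·n) = 115 / (11 × 80) = 0.13068
UCL = p̄ + 3·√(p̄(1−p̄)/n) = 0.13068 + 3 × √(0.13068×0.86932/80) = 0.13068 + 3 × 0.03768 = 0.24373

0.2437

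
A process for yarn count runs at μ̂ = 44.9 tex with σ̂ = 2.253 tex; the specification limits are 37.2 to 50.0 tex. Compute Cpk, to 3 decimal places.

0.755

Cpu = (USL − μ̂) / (3σ̂) = (50.0 − 44.9) / (3 × 2.253) = 0.7545; Cpl = (μ̂ − LSL) / (3σ̂) = (44.9 − 37.2) / (3 × 2.253) = 1.1392; Cpk = min(Cpu, Cpl) = 0.7545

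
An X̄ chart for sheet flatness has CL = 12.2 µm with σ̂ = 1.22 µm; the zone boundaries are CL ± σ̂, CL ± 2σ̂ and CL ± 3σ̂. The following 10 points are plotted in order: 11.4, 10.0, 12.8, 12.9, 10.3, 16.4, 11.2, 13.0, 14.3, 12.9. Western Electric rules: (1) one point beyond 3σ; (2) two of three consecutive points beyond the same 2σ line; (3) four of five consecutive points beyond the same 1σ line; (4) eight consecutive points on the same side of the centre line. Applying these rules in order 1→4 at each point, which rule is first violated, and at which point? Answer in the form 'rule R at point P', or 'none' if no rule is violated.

Zone of each point (C = within 1σ̂, B = 1σ̂–2σ̂, A = 2σ̂–3σ̂, * = beyond 3σ̂; sign = side of CL): 1:-C, 2:-B, 3:+C, 4:+C, 5:-B, 6:+*, 7:-C, 8:+C, 9:+B, 10:+C
Rule 1 (one point beyond the 3σ limits) is satisfied at point 6.

rule 1 at point 6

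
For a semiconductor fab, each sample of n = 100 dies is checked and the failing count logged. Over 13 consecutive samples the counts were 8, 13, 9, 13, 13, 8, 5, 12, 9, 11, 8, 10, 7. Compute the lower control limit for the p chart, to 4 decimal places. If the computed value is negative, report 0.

p̄ = Σdᵢ / (k·n) = 126 / (13 × 100) = 0.09692
LCL = p̄ − 3·√(p̄(1−p̄)/n) = 0.09692 − 3 × 0.02959 = 0.00817

0.0082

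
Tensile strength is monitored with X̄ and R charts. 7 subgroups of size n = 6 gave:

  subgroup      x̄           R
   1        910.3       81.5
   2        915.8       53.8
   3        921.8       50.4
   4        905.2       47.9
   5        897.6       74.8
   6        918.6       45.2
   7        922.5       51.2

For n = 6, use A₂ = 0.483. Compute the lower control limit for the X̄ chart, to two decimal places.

X̄̄ = (910.3 + 915.8 + 921.8 + 905.2 + 897.6 + 918.6 + 922.5) / 7 = 6391.8000 / 7 = 913.1143
R̄ = (81.5 + 53.8 + 50.4 + 47.9 + 74.8 + 45.2 + 51.2) / 7 = 404.8000 / 7 = 57.8286
LCL = X̄̄ − A₂·R̄ = 913.1143 − 0.483 × 57.8286 = 885.1831

885.18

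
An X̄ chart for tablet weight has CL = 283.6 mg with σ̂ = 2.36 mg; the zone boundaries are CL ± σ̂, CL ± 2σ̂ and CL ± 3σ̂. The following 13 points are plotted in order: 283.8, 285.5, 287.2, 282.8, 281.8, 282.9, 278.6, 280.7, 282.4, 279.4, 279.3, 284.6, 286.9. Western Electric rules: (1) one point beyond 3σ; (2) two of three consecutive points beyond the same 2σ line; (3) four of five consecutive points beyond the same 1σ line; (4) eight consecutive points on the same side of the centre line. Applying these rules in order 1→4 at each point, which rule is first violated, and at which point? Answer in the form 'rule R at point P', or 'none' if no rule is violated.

Zone of each point (C = within 1σ̂, B = 1σ̂–2σ̂, A = 2σ̂–3σ̂, * = beyond 3σ̂; sign = side of CL): 1:+C, 2:+C, 3:+B, 4:-C, 5:-C, 6:-C, 7:-A, 8:-B, 9:-C, 10:-B, 11:-B, 12:+C, 13:+B
Rule 3 (four of five consecutive points beyond the same 1σ limit) is satisfied at point 11.

rule 3 at point 11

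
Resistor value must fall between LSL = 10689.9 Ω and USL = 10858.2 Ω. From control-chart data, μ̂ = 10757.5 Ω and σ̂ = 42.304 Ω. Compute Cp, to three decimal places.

Cp = (USL − LSL) / (6σ̂) = (10858.2 − 10689.9) / (6 × 42.304) = 168.3000 / 253.8240 = 0.6631

0.663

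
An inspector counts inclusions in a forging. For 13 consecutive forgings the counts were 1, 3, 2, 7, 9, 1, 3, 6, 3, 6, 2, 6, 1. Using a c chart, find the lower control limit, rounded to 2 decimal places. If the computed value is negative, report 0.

0.00

c̄ = (1 + 3 + 2 + 7 + 9 + 1 + 3 + 6 + 3 + 6 + 2 + 6 + 1) / 13 = 50 / 13 = 3.8462
LCL = c̄ − 3√c̄ = 3.8462 − 3 × 1.9612 = -2.0373 → 0 (cannot be negative)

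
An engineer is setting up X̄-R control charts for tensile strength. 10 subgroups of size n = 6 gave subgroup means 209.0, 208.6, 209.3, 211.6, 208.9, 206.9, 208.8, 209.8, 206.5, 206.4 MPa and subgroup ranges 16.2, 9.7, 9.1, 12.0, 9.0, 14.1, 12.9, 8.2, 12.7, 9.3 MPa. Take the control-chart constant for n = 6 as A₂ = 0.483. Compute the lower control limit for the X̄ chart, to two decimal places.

X̄̄ = (209.0 + 208.6 + 209.3 + 211.6 + 208.9 + 206.9 + 208.8 + 209.8 + 206.5 + 206.4) / 10 = 2085.8000 / 10 = 208.5800
R̄ = (16.2 + 9.7 + 9.1 + 12.0 + 9.0 + 14.1 + 12.9 + 8.2 + 12.7 + 9.3) / 10 = 113.2000 / 10 = 11.3200
LCL = X̄̄ − A₂·R̄ = 208.5800 − 0.483 × 11.3200 = 203.1124

203.11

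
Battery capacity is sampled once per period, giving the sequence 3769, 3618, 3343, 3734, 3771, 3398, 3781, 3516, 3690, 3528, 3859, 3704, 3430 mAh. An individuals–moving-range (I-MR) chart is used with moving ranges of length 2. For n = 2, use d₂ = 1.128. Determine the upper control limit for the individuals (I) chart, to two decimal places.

4284.70

X̄ = (3769 + 3618 + 3343 + 3734 + 3771 + 3398 + 3781 + 3516 + 3690 + 3528 + 3859 + 3704 + 3430) / 13 = 3626.2308
Moving ranges: 151, 275, 391, 37, 373, 383, 265, 174, 162, 331, 155, 274; M̄R̄ = 2971.0000 / 12 = 247.5833
UCL = X̄ + 3·M̄R̄/d₂ = 3626.2308 + 3 × 247.5833 / 1.128 = 4284.6971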